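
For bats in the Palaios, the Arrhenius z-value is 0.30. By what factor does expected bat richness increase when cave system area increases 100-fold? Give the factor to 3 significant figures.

S₂/S₁ = (A₂/A₁)^z = 100^0.3
ln(S₂/S₁) = 0.3 × ln 100 = 0.3 × 4.6052 = 1.3816
S₂/S₁ = e^1.3816 ≈ 3.981

3.98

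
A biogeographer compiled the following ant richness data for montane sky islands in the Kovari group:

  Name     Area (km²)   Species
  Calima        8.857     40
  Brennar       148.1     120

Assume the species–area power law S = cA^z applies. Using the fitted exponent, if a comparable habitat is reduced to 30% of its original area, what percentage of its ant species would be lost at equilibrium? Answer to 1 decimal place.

z = ln(120/40) / ln(148.1/8.857) = 1.0986 / 2.8167 = 0.3900
S_new/S_old = (A_new/A_old)^z = 0.3^0.3900 = exp(0.3900 × -1.2040) = 0.6253
Fraction lost = 1 − 0.6253 = 0.3747

37.5%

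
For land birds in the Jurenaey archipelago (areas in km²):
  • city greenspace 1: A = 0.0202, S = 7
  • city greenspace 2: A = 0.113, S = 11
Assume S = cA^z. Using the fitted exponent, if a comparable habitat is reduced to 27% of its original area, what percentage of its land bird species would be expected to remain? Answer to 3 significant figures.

70.9%

z = ln(11/7) / ln(0.113/0.0202) = 0.4520 / 1.7217 = 0.2625
S_new/S_old = (A_new/A_old)^z = 0.27^0.2625 = exp(0.2625 × -1.3093) = 0.7091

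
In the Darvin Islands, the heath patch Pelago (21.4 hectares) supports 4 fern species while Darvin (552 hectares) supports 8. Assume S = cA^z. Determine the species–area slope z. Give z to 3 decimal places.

Taking logs: ln S = ln c + z ln A, so z = (ln S₂ − ln S₁)/(ln A₂ − ln A₁).
z = ln(8/4) / ln(552/21.4) = ln(2) / ln(25.79) = 0.6931 / 3.2502 = 0.2133

0.213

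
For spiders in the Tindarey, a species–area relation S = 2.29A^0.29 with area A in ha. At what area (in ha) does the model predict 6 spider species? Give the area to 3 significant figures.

6 = 2.29 × A^0.29  ⇒  A^0.29 = 6/2.29 = 2.62
ln A = ln(2.62) / 0.29 = 0.9632 / 0.29 = 3.3214
A = e^3.3214 ≈ 27.7 ha

27.7 ha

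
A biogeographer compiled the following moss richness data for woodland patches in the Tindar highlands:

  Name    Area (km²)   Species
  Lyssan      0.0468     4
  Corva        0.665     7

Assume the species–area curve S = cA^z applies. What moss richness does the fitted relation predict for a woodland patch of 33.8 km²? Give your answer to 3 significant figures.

16.0

z = ln(7/4) / ln(0.665/0.0468) = 0.5596 / 2.6539 = 0.2109
c = 4 / 0.0468^0.2109 = 4 / 0.5243 = 7.629
S₃ = 7.629 × 33.8^0.2109 = 7.629 × 2.101 ≈ 16.03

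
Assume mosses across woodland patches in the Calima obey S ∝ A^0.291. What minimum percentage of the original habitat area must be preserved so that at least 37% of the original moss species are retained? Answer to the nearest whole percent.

Need (A_new/A_old)^0.291 = 0.37, so A_new/A_old = 0.37^(1/0.291) = 0.37^3.436
ln(A_new/A_old) = ln 0.37 / 0.291 = -0.9943 / 0.291 = -3.4167
A_new/A_old = e^-3.4167 ≈ 0.03282

3%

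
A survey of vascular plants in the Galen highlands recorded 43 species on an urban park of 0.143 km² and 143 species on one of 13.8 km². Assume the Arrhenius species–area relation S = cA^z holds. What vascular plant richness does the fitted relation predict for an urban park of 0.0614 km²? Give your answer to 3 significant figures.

34.4

z = ln(143/43) / ln(13.8/0.143) = 1.2016 / 4.5696 = 0.2630
c = 43 / 0.143^0.2630 = 43 / 0.5996 = 71.71
S₃ = 71.71 × 0.0614^0.2630 = 71.71 × 0.4801 ≈ 34.43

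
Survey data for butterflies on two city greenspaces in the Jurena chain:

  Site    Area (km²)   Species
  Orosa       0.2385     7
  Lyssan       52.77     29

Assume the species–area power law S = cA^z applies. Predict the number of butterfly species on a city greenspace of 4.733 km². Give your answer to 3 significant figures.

z = ln(29/7) / ln(52.77/0.2385) = 1.4214 / 5.3993 = 0.2633
c = 7 / 0.2385^0.2633 = 7 / 0.6857 = 10.21
S₃ = 10.21 × 4.733^0.2633 = 10.21 × 1.506 ≈ 15.37

15.4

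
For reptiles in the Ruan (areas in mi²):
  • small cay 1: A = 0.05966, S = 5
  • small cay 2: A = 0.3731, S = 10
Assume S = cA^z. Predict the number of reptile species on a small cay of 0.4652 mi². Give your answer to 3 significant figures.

10.9

z = ln(10/5) / ln(0.3731/0.05966) = 0.6931 / 1.8332 = 0.3781
c = 5 / 0.05966^0.3781 = 5 / 0.3444 = 14.52
S₃ = 14.52 × 0.4652^0.3781 = 14.52 × 0.7487 ≈ 10.87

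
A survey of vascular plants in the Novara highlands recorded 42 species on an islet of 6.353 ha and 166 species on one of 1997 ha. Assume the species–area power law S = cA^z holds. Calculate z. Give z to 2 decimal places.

Taking logs: ln S = ln c + z ln A, so z = (ln S₂ − ln S₁)/(ln A₂ − ln A₁).
z = ln(166/42) / ln(1997/6.353) = ln(3.952) / ln(314.3) = 1.3743 / 5.7505 = 0.2390

0.24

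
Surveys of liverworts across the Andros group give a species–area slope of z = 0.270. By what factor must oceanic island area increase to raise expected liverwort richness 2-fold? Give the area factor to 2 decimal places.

(A₂/A₁)^0.27 = 2, so A₂/A₁ = 2^(1/0.27) = 2^3.704
ln(A₂/A₁) = ln 2 / 0.27 = 0.6931 / 0.27 = 2.5672
A₂/A₁ = e^2.5672 ≈ 13.03

13.03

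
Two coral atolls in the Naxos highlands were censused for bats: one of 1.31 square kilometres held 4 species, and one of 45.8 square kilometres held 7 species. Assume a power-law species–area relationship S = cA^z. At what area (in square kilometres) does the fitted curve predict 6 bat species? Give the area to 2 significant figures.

z = ln(7/4) / ln(45.8/1.31) = 0.5596 / 3.5543 = 0.1574
c = 4 / 1.31^0.1574 = 4 / 1.043 = 3.834
A = (6/3.834)^(1/0.1574) ⇒ ln A = ln(1.565)/0.1574 = 2.8452
A = e^2.8452 ≈ 17.21 square kilometres

17 square kilometres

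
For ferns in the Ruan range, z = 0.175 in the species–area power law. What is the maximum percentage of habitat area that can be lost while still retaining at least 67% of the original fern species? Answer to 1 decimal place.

89.9%

Need (A_new/A_old)^0.175 = 0.67, so A_new/A_old = 0.67^(1/0.175) = 0.67^5.714
ln(A_new/A_old) = ln 0.67 / 0.175 = -0.4005 / 0.175 = -2.2884
A_new/A_old = e^-2.2884 ≈ 0.1014
Fraction that can be lost = 1 − 0.1014 = 0.8986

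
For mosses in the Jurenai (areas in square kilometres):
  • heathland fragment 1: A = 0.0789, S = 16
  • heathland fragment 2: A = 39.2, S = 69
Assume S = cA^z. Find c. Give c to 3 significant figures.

z = ln(S₂/S₁) / ln(A₂/A₁) = ln(69/16) / ln(39.2/0.0789) = 1.4615 / 6.2083 = 0.2354
c = S₁ / A₁^z = 16 / 0.0789^0.2354 = 16 / 0.55 = 29.09

29.1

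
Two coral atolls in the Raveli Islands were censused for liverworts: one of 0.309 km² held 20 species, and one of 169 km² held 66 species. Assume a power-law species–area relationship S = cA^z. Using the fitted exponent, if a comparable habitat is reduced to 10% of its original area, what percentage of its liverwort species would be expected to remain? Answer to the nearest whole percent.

z = ln(66/20) / ln(169/0.309) = 1.1939 / 6.3043 = 0.1894
S_new/S_old = (A_new/A_old)^z = 0.1^0.1894 = exp(0.1894 × -2.3026) = 0.6466

65%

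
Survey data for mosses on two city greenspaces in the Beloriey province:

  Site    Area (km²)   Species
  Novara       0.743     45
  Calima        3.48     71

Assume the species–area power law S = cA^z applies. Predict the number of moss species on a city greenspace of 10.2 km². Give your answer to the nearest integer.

98

z = ln(71/45) / ln(3.48/0.743) = 0.4560 / 1.5441 = 0.2953
c = 45 / 0.743^0.2953 = 45 / 0.916 = 49.13
S₃ = 49.13 × 10.2^0.2953 = 49.13 × 1.986 ≈ 97.54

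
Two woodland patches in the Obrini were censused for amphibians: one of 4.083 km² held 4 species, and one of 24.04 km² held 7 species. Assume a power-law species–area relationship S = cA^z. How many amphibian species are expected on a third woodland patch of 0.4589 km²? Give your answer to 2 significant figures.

2.0

z = ln(7/4) / ln(24.04/4.083) = 0.5596 / 1.7729 = 0.3157
c = 4 / 4.083^0.3157 = 4 / 1.559 = 2.566
S₃ = 2.566 × 0.4589^0.3157 = 2.566 × 0.782 ≈ 2.006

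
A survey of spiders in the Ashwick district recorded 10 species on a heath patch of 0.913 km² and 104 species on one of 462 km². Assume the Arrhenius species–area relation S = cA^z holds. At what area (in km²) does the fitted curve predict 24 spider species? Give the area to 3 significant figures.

9.36 km²

z = ln(104/10) / ln(462/0.913) = 2.3418 / 6.2266 = 0.3761
c = 10 / 0.913^0.3761 = 10 / 0.9663 = 10.35
A = (24/10.35)^(1/0.3761) ⇒ ln A = ln(2.319)/0.3761 = 2.2367
A = e^2.2367 ≈ 9.363 km²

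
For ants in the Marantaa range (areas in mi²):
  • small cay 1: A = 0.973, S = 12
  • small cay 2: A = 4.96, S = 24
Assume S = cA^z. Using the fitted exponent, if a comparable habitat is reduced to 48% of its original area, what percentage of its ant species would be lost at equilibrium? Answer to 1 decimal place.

z = ln(24/12) / ln(4.96/0.973) = 0.6931 / 1.6288 = 0.4256
S_new/S_old = (A_new/A_old)^z = 0.48^0.4256 = exp(0.4256 × -0.7340) = 0.7317
Fraction lost = 1 − 0.7317 = 0.2683

26.8%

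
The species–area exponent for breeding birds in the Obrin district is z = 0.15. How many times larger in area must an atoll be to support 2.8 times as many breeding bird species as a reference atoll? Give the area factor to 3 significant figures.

957

(A₂/A₁)^0.15 = 2.8, so A₂/A₁ = 2.8^(1/0.15) = 2.8^6.667
ln(A₂/A₁) = ln 2.8 / 0.15 = 1.0296 / 0.15 = 6.8641
A₂/A₁ = e^6.8641 ≈ 957.3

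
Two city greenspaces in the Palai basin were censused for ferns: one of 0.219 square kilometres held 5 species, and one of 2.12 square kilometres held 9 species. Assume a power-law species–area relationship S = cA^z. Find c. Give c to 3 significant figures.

z = ln(S₂/S₁) / ln(A₂/A₁) = ln(9/5) / ln(2.12/0.219) = 0.5878 / 2.2701 = 0.2589
c = S₁ / A₁^z = 5 / 0.219^0.2589 = 5 / 0.6749 = 7.409

7.41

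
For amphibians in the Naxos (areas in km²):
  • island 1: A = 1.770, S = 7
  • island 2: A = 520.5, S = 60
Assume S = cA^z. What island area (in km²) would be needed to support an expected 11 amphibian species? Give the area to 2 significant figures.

z = ln(60/7) / ln(520.5/1.77) = 2.1484 / 5.6838 = 0.3780
c = 7 / 1.77^0.3780 = 7 / 1.241 = 5.641
A = (11/5.641)^(1/0.3780) ⇒ ln A = ln(1.95)/0.3780 = 1.7667
A = e^1.7667 ≈ 5.852 km²

5.9 km²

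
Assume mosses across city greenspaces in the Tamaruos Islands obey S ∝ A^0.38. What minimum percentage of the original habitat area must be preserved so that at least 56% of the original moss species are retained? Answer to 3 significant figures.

21.7%

Need (A_new/A_old)^0.38 = 0.56, so A_new/A_old = 0.56^(1/0.38) = 0.56^2.632
ln(A_new/A_old) = ln 0.56 / 0.38 = -0.5798 / 0.38 = -1.5258
A_new/A_old = e^-1.5258 ≈ 0.2174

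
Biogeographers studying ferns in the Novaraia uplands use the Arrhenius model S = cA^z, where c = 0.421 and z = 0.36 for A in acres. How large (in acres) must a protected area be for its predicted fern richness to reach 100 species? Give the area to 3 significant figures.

100 = 0.421 × A^0.36  ⇒  A^0.36 = 100/0.421 = 237.5
ln A = ln(237.5) / 0.36 = 5.4703 / 0.36 = 15.1953
A = e^15.1953 ≈ 3973895 acres

3970000 acres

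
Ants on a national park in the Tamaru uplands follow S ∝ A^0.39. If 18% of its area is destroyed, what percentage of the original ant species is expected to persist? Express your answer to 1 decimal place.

92.6%

S_new/S_old = (A_new/A_old)^z = 0.82^0.39
= exp(0.39 × ln 0.82) = exp(0.39 × -0.1985) = exp(-0.0774) ≈ 0.9255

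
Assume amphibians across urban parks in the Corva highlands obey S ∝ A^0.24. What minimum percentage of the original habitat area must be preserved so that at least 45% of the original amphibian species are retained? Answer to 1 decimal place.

Need (A_new/A_old)^0.24 = 0.45, so A_new/A_old = 0.45^(1/0.24) = 0.45^4.167
ln(A_new/A_old) = ln 0.45 / 0.24 = -0.7985 / 0.24 = -3.3271
A_new/A_old = e^-3.3271 ≈ 0.0359

3.6%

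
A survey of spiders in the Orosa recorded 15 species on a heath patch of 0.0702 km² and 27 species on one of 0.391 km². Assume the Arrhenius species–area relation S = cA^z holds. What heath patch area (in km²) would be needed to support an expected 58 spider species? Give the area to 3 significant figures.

3.65 km²

z = ln(27/15) / ln(0.391/0.0702) = 0.5878 / 1.7174 = 0.3423
c = 15 / 0.0702^0.3423 = 15 / 0.4029 = 37.23
A = (58/37.23)^(1/0.3423) ⇒ ln A = ln(1.558)/0.3423 = 1.2949
A = e^1.2949 ≈ 3.651 km²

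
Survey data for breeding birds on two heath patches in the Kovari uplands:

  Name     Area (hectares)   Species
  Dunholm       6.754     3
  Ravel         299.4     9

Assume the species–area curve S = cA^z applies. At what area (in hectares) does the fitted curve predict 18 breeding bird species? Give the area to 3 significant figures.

3270 hectares

z = ln(9/3) / ln(299.4/6.754) = 1.0986 / 3.7916 = 0.2897
c = 3 / 6.754^0.2897 = 3 / 1.739 = 1.725
A = (18/1.725)^(1/0.2897) ⇒ ln A = ln(10.44)/0.2897 = 8.0940
A = e^8.0940 ≈ 3275 hectares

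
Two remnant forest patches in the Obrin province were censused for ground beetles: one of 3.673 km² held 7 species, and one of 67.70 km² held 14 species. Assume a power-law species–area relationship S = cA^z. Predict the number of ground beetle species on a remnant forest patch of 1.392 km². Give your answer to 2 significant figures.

5.6

z = ln(14/7) / ln(67.7/3.673) = 0.6931 / 2.9141 = 0.2379
c = 7 / 3.673^0.2379 = 7 / 1.363 = 5.137
S₃ = 5.137 × 1.392^0.2379 = 5.137 × 1.082 ≈ 5.557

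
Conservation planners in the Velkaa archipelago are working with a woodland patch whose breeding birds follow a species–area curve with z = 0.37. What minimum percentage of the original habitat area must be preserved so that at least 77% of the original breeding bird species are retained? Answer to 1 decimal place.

Need (A_new/A_old)^0.37 = 0.77, so A_new/A_old = 0.77^(1/0.37) = 0.77^2.703
ln(A_new/A_old) = ln 0.77 / 0.37 = -0.2614 / 0.37 = -0.7064
A_new/A_old = e^-0.7064 ≈ 0.4934

49.3%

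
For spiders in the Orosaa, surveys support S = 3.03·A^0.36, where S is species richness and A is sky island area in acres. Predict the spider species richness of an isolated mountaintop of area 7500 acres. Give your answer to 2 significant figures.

S = 3.03 × 7500^0.36
ln S = ln 3.03 + 0.36 × ln 7500 = 1.1086 + 0.36 × 8.9227 = 4.3207
S = e^4.3207 ≈ 75.24

75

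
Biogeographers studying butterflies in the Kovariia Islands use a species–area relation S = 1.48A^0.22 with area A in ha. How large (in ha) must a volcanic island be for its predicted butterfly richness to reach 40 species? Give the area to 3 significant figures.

40 = 1.48 × A^0.22  ⇒  A^0.22 = 40/1.48 = 27.03
ln A = ln(27.03) / 0.22 = 3.2968 / 0.22 = 14.9856
A = e^14.9856 ≈ 3222359 ha

3220000 ha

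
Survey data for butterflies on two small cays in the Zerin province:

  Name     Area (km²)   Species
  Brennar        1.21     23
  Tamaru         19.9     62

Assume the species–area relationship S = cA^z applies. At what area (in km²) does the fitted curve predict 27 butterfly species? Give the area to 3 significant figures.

1.90 km²

z = ln(62/23) / ln(19.9/1.21) = 0.9916 / 2.8001 = 0.3541
c = 23 / 1.21^0.3541 = 23 / 1.07 = 21.5
A = (27/21.5)^(1/0.3541) ⇒ ln A = ln(1.256)/0.3541 = 0.6434
A = e^0.6434 ≈ 1.903 km²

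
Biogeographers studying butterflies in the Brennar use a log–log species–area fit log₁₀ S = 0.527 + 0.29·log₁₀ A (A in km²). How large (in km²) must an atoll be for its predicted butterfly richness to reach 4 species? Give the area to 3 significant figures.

1.81 km²

4 = 3.365 × A^0.29  ⇒  A^0.29 = 4/3.365 = 1.189
ln A = ln(1.189) / 0.29 = 0.1728 / 0.29 = 0.5960
A = e^0.5960 ≈ 1.815 km²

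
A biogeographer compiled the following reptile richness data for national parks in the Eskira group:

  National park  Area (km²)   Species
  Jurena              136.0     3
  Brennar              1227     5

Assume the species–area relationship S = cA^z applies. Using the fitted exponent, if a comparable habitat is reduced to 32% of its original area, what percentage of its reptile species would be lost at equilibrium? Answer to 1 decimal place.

z = ln(5/3) / ln(1227/136) = 0.5108 / 2.1997 = 0.2322
S_new/S_old = (A_new/A_old)^z = 0.32^0.2322 = exp(0.2322 × -1.1394) = 0.7675
Fraction lost = 1 − 0.7675 = 0.2325

23.2%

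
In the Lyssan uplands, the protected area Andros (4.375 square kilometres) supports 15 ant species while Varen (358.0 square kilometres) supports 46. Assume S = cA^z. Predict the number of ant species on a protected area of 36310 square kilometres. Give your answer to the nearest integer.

149

z = ln(46/15) / ln(358/4.375) = 1.1206 / 4.4046 = 0.2544
c = 15 / 4.375^0.2544 = 15 / 1.456 = 10.3
S₃ = 10.3 × 36310^0.2544 = 10.3 × 14.46 ≈ 149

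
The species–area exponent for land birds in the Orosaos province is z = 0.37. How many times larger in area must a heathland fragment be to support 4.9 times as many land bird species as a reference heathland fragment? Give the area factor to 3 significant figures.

(A₂/A₁)^0.37 = 4.9, so A₂/A₁ = 4.9^(1/0.37) = 4.9^2.703
ln(A₂/A₁) = ln 4.9 / 0.37 = 1.5892 / 0.37 = 4.2952
A₂/A₁ = e^4.2952 ≈ 73.35

73.3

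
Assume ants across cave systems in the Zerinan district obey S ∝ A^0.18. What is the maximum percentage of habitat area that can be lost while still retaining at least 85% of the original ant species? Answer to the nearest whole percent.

59%

Need (A_new/A_old)^0.18 = 0.85, so A_new/A_old = 0.85^(1/0.18) = 0.85^5.556
ln(A_new/A_old) = ln 0.85 / 0.18 = -0.1625 / 0.18 = -0.9029
A_new/A_old = e^-0.9029 ≈ 0.4054
Fraction that can be lost = 1 − 0.4054 = 0.5946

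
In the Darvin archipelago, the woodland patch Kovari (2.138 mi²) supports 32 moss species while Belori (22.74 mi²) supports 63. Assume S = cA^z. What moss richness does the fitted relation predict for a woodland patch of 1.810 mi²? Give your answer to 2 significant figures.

z = ln(63/32) / ln(22.74/2.138) = 0.6774 / 2.3643 = 0.2865
c = 32 / 2.138^0.2865 = 32 / 1.243 = 25.74
S₃ = 25.74 × 1.81^0.2865 = 25.74 × 1.185 ≈ 30.51

31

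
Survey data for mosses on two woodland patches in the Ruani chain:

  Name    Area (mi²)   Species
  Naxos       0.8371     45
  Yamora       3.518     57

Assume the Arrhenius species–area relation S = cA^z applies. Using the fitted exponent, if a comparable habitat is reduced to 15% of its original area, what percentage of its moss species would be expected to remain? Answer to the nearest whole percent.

z = ln(57/45) / ln(3.518/0.8371) = 0.2364 / 1.4357 = 0.1647
S_new/S_old = (A_new/A_old)^z = 0.15^0.1647 = exp(0.1647 × -1.8971) = 0.7317

73%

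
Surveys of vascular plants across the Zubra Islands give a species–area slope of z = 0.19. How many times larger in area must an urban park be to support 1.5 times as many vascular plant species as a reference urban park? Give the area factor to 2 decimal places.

(A₂/A₁)^0.19 = 1.5, so A₂/A₁ = 1.5^(1/0.19) = 1.5^5.263
ln(A₂/A₁) = ln 1.5 / 0.19 = 0.4055 / 0.19 = 2.1340
A₂/A₁ = e^2.1340 ≈ 8.449

8.45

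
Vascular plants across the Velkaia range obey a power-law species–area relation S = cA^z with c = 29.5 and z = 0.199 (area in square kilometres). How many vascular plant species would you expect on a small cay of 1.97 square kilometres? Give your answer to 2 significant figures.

34

S = 29.5 × 1.97^0.199
ln S = ln 29.5 + 0.199 × ln 1.97 = 3.3844 + 0.199 × 0.6780 = 3.5193
S = e^3.5193 ≈ 33.76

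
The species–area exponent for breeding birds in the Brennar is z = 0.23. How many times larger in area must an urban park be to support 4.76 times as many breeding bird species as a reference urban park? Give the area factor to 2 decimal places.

883.32

(A₂/A₁)^0.23 = 4.76, so A₂/A₁ = 4.76^(1/0.23) = 4.76^4.348
ln(A₂/A₁) = ln 4.76 / 0.23 = 1.5602 / 0.23 = 6.7837
A₂/A₁ = e^6.7837 ≈ 883.3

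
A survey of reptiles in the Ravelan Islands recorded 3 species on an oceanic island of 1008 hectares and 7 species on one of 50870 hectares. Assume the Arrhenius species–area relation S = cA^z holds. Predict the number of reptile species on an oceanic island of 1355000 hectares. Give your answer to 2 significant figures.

14

z = ln(7/3) / ln(50870/1008) = 0.8473 / 3.9213 = 0.2161
c = 3 / 1008^0.2161 = 3 / 4.456 = 0.6732
S₃ = 0.6732 × 1355000^0.2161 = 0.6732 × 21.13 ≈ 14.23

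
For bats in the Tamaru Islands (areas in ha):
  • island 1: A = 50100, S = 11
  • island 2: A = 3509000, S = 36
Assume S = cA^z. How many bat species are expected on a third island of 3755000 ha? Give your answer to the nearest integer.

37

z = ln(36/11) / ln(3509000/50100) = 1.1856 / 4.2491 = 0.2790
c = 11 / 50100^0.2790 = 11 / 20.48 = 0.537
S₃ = 0.537 × 3755000^0.2790 = 0.537 × 68.32 ≈ 36.69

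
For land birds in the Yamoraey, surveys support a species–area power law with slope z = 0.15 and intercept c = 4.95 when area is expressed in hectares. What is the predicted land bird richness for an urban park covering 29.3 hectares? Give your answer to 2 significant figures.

S = 4.95 × 29.3^0.15 = 4.95 × 1.66 ≈ 8.216

8.2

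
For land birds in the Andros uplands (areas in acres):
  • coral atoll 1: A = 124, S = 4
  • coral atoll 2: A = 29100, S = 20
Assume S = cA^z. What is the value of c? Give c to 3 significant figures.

z = ln(S₂/S₁) / ln(A₂/A₁) = ln(20/4) / ln(29100/124) = 1.6094 / 5.4582 = 0.2949
c = S₁ / A₁^z = 4 / 124^0.2949 = 4 / 4.143 = 0.9656

0.966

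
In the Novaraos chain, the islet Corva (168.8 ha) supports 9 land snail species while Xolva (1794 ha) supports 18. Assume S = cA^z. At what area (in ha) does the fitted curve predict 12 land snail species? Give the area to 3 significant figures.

z = ln(18/9) / ln(1794/168.8) = 0.6931 / 2.3635 = 0.2933
c = 9 / 168.8^0.2933 = 9 / 4.5 = 2
A = (12/2)^(1/0.2933) ⇒ ln A = ln(6)/0.2933 = 6.1097
A = e^6.1097 ≈ 450.2 ha

450 ha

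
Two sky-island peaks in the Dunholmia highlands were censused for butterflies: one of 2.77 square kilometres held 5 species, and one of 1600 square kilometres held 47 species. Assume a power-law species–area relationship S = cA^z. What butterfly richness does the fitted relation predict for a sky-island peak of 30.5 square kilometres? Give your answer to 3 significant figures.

11.6

z = ln(47/5) / ln(1600/2.77) = 2.2407 / 6.3589 = 0.3524
c = 5 / 2.77^0.3524 = 5 / 1.432 = 3.492
S₃ = 3.492 × 30.5^0.3524 = 3.492 × 3.334 ≈ 11.64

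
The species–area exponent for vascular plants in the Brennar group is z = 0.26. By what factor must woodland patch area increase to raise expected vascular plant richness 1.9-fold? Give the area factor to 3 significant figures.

(A₂/A₁)^0.26 = 1.9, so A₂/A₁ = 1.9^(1/0.26) = 1.9^3.846
ln(A₂/A₁) = ln 1.9 / 0.26 = 0.6419 / 0.26 = 2.4687
A₂/A₁ = e^2.4687 ≈ 11.81

11.8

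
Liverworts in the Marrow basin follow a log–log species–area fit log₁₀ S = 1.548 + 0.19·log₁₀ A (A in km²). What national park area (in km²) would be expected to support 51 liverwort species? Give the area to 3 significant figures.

51 = 35.32 × A^0.19  ⇒  A^0.19 = 51/35.32 = 1.444
ln A = ln(1.444) / 0.19 = 0.3674 / 0.19 = 1.9338
A = e^1.9338 ≈ 6.916 km²

6.92 km²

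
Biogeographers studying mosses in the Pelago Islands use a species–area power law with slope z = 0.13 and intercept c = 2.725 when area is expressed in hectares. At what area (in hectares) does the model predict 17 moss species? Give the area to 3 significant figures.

17 = 2.725 × A^0.13  ⇒  A^0.13 = 17/2.725 = 6.239
ln A = ln(6.239) / 0.13 = 1.8307 / 0.13 = 14.0827
A = e^14.0827 ≈ 1306227 hectares

1310000 hectares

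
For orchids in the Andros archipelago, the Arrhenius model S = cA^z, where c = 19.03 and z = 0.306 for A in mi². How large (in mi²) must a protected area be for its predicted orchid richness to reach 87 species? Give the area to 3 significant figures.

87 = 19.03 × A^0.306  ⇒  A^0.306 = 87/19.03 = 4.572
ln A = ln(4.572) / 0.306 = 1.5199 / 0.306 = 4.9670
A = e^4.9670 ≈ 143.6 mi²

144 mi²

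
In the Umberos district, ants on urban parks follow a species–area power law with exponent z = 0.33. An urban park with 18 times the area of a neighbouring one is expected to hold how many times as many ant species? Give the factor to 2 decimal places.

2.60

S₂/S₁ = (A₂/A₁)^z = 18^0.33
ln(S₂/S₁) = 0.33 × ln 18 = 0.33 × 2.8904 = 0.9538
S₂/S₁ = e^0.9538 ≈ 2.596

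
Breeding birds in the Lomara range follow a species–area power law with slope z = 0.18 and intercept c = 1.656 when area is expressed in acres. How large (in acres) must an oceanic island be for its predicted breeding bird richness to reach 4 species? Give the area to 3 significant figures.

4 = 1.656 × A^0.18  ⇒  A^0.18 = 4/1.656 = 2.415
ln A = ln(2.415) / 0.18 = 0.8819 / 0.18 = 4.8994
A = e^4.8994 ≈ 134.2 acres

134 acres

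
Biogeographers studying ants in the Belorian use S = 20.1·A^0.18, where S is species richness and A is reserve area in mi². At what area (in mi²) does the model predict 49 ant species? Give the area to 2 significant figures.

49 = 20.1 × A^0.18  ⇒  A^0.18 = 49/20.1 = 2.438
ln A = ln(2.438) / 0.18 = 0.8911 / 0.18 = 4.9506
A = e^4.9506 ≈ 141.3 mi²

140 mi²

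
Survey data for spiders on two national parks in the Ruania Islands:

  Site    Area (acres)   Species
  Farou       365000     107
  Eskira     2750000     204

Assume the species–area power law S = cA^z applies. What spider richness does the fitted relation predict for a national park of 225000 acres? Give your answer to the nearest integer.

z = ln(204/107) / ln(2750000/365000) = 0.6453 / 2.0195 = 0.3195
c = 107 / 365000^0.3195 = 107 / 59.89 = 1.787
S₃ = 1.787 × 225000^0.3195 = 1.787 × 51.31 ≈ 91.67

92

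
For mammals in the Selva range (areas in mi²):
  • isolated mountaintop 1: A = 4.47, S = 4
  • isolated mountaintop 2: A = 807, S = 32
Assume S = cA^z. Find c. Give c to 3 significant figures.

z = ln(S₂/S₁) / ln(A₂/A₁) = ln(32/4) / ln(807/4.47) = 2.0794 / 5.1959 = 0.4002
c = S₁ / A₁^z = 4 / 4.47^0.4002 = 4 / 1.821 = 2.197

2.20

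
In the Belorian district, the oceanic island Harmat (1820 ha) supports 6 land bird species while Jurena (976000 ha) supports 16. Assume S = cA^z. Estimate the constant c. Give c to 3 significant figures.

z = ln(S₂/S₁) / ln(A₂/A₁) = ln(16/6) / ln(976000/1820) = 0.9808 / 6.2846 = 0.1561
c = S₁ / A₁^z = 6 / 1820^0.1561 = 6 / 3.227 = 1.859

1.86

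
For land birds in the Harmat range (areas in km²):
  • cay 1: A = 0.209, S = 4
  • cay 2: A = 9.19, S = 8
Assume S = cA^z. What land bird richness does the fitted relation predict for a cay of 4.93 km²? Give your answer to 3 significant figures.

z = ln(8/4) / ln(9.19/0.209) = 0.6931 / 3.7835 = 0.1832
c = 4 / 0.209^0.1832 = 4 / 0.7507 = 5.329
S₃ = 5.329 × 4.93^0.1832 = 5.329 × 1.339 ≈ 7.137

7.14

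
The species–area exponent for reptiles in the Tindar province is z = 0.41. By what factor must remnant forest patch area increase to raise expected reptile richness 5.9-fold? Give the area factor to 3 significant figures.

(A₂/A₁)^0.41 = 5.9, so A₂/A₁ = 5.9^(1/0.41) = 5.9^2.439
ln(A₂/A₁) = ln 5.9 / 0.41 = 1.7750 / 0.41 = 4.3292
A₂/A₁ = e^4.3292 ≈ 75.88

75.9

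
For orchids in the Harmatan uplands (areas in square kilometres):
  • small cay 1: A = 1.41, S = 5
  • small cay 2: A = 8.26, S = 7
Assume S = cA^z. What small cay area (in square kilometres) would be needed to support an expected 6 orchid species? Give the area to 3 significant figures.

3.67 square kilometres

z = ln(7/5) / ln(8.26/1.41) = 0.3365 / 1.7678 = 0.1903
c = 5 / 1.41^0.1903 = 5 / 1.068 = 4.683
A = (6/4.683)^(1/0.1903) ⇒ ln A = ln(1.281)/0.1903 = 1.3015
A = e^1.3015 ≈ 3.675 square kilometres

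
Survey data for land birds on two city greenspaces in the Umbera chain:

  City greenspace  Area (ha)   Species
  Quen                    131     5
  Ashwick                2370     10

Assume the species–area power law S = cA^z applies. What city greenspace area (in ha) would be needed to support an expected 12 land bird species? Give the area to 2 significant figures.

z = ln(10/5) / ln(2370/131) = 0.6931 / 2.8954 = 0.2394
c = 5 / 131^0.2394 = 5 / 3.213 = 1.556
A = (12/1.556)^(1/0.2394) ⇒ ln A = ln(7.71)/0.2394 = 8.5322
A = e^8.5322 ≈ 5076 ha

5100 ha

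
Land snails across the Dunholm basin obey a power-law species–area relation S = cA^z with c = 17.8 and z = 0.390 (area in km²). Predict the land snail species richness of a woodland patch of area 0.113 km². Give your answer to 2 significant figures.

S = 17.8 × 0.113^0.39
ln S = ln 17.8 + 0.39 × ln 0.113 = 2.8792 + 0.39 × -2.1804 = 2.0289
S = e^2.0289 ≈ 7.605

7.6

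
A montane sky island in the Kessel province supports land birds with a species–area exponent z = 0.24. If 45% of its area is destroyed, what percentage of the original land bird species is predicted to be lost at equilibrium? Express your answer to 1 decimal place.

13.4%

S_new/S_old = (A_new/A_old)^z = 0.55^0.24
= exp(0.24 × ln 0.55) = exp(0.24 × -0.5978) = exp(-0.1435) ≈ 0.8663
Fraction lost = 1 − 0.8663 = 0.1337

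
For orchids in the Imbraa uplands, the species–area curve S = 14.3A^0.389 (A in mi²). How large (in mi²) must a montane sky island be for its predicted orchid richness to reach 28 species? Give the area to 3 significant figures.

5.63 mi²

28 = 14.3 × A^0.389  ⇒  A^0.389 = 28/14.3 = 1.958
ln A = ln(1.958) / 0.389 = 0.6719 / 0.389 = 1.7274
A = e^1.7274 ≈ 5.626 mi²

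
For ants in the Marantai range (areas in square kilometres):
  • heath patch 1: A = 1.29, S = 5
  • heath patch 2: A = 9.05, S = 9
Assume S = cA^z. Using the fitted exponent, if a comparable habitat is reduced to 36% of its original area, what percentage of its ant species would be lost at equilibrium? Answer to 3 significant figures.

26.5%

z = ln(9/5) / ln(9.05/1.29) = 0.5878 / 1.9481 = 0.3017
S_new/S_old = (A_new/A_old)^z = 0.36^0.3017 = exp(0.3017 × -1.0217) = 0.7347
Fraction lost = 1 − 0.7347 = 0.2653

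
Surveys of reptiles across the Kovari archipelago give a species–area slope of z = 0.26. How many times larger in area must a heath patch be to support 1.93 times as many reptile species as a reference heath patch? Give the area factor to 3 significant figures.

12.5

(A₂/A₁)^0.26 = 1.93, so A₂/A₁ = 1.93^(1/0.26) = 1.93^3.846
ln(A₂/A₁) = ln 1.93 / 0.26 = 0.6575 / 0.26 = 2.5289
A₂/A₁ = e^2.5289 ≈ 12.54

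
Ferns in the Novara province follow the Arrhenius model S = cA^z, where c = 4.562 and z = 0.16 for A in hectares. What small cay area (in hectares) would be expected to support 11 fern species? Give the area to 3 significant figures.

11 = 4.562 × A^0.16  ⇒  A^0.16 = 11/4.562 = 2.411
ln A = ln(2.411) / 0.16 = 0.8801 / 0.16 = 5.5008
A = e^5.5008 ≈ 244.9 hectares

245 hectares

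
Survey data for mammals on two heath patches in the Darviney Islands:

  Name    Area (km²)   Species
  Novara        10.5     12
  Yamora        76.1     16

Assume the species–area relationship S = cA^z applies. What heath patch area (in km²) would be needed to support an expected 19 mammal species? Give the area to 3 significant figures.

z = ln(16/12) / ln(76.1/10.5) = 0.2877 / 1.9807 = 0.1452
c = 12 / 10.5^0.1452 = 12 / 1.407 = 8.528
A = (19/8.528)^(1/0.1452) ⇒ ln A = ln(2.228)/0.1452 = 5.5152
A = e^5.5152 ≈ 248.4 km²

248 km²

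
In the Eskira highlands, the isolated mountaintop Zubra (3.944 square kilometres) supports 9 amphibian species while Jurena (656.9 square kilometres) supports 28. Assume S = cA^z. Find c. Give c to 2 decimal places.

6.64

z = ln(S₂/S₁) / ln(A₂/A₁) = ln(28/9) / ln(656.9/3.944) = 1.1350 / 5.1153 = 0.2219
c = S₁ / A₁^z = 9 / 3.944^0.2219 = 9 / 1.356 = 6.638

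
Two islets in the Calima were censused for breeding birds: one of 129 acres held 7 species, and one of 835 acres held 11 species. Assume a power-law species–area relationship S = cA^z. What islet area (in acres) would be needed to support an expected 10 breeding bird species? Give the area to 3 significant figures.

563 acres

z = ln(11/7) / ln(835/129) = 0.4520 / 1.8676 = 0.2420
c = 7 / 129^0.2420 = 7 / 3.242 = 2.159
A = (10/2.159)^(1/0.2420) ⇒ ln A = ln(4.631)/0.2420 = 6.3336
A = e^6.3336 ≈ 563.2 acres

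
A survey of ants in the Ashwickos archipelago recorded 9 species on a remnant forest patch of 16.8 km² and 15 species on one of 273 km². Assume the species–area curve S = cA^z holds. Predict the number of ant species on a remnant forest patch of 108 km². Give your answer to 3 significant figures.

z = ln(15/9) / ln(273/16.8) = 0.5108 / 2.7881 = 0.1832
c = 9 / 16.8^0.1832 = 9 / 1.677 = 5.367
S₃ = 5.367 × 108^0.1832 = 5.367 × 2.358 ≈ 12.66

12.7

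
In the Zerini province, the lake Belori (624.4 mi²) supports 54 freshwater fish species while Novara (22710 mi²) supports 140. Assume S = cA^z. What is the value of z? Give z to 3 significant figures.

0.265

Taking logs: ln S = ln c + z ln A, so z = (ln S₂ − ln S₁)/(ln A₂ − ln A₁).
z = ln(140/54) / ln(22710/624.4) = ln(2.593) / ln(36.37) = 0.9527 / 3.5938 = 0.2651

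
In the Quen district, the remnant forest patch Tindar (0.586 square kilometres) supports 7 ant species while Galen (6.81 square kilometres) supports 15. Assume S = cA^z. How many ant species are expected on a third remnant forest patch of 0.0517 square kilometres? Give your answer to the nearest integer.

z = ln(15/7) / ln(6.81/0.586) = 0.7621 / 2.4528 = 0.3107
c = 7 / 0.586^0.3107 = 7 / 0.847 = 8.265
S₃ = 8.265 × 0.0517^0.3107 = 8.265 × 0.3983 ≈ 3.292

3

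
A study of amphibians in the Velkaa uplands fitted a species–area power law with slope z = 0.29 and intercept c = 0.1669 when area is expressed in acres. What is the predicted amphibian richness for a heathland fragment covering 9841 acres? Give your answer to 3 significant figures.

S = 0.1669 × 9841^0.29
ln S = ln 0.1669 + 0.29 × ln 9841 = -1.7904 + 0.29 × 9.1943 = 0.8760
S = e^0.8760 ≈ 2.401

2.40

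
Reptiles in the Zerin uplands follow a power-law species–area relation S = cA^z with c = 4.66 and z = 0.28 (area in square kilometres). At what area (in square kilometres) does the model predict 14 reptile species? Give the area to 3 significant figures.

50.8 square kilometres

14 = 4.66 × A^0.28  ⇒  A^0.28 = 14/4.66 = 3.004
ln A = ln(3.004) / 0.28 = 1.1000 / 0.28 = 3.9287
A = e^3.9287 ≈ 50.84 square kilometres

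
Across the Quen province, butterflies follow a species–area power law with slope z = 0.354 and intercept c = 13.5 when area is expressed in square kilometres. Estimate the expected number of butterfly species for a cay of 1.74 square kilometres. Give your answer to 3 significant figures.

16.4

S = 13.5 × 1.74^0.354
ln S = ln 13.5 + 0.354 × ln 1.74 = 2.6027 + 0.354 × 0.5539 = 2.7988
S = e^2.7988 ≈ 16.42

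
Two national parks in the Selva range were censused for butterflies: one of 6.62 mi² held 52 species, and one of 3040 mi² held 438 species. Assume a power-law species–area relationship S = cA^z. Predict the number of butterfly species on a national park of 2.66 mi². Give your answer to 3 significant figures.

37.9

z = ln(438/52) / ln(3040/6.62) = 2.1310 / 6.1295 = 0.3477
c = 52 / 6.62^0.3477 = 52 / 1.929 = 26.95
S₃ = 26.95 × 2.66^0.3477 = 26.95 × 1.405 ≈ 37.87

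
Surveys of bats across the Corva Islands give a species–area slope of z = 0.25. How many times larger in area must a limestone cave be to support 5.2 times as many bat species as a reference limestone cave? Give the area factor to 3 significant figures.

731

(A₂/A₁)^0.25 = 5.2, so A₂/A₁ = 5.2^(1/0.25) = 5.2^4
ln(A₂/A₁) = ln 5.2 / 0.25 = 1.6487 / 0.25 = 6.5946
A₂/A₁ = e^6.5946 ≈ 731.2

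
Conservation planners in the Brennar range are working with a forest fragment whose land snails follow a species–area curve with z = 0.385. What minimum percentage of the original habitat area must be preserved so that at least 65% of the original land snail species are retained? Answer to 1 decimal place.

32.7%

Need (A_new/A_old)^0.385 = 0.65, so A_new/A_old = 0.65^(1/0.385) = 0.65^2.597
ln(A_new/A_old) = ln 0.65 / 0.385 = -0.4308 / 0.385 = -1.1189
A_new/A_old = e^-1.1189 ≈ 0.3266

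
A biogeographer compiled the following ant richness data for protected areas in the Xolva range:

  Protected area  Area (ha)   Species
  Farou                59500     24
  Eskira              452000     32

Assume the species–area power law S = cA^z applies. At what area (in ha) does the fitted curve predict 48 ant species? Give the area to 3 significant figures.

7880000 ha

z = ln(32/24) / ln(452000/59500) = 0.2877 / 2.0277 = 0.1419
c = 24 / 59500^0.1419 = 24 / 4.758 = 5.045
A = (48/5.045)^(1/0.1419) ⇒ ln A = ln(9.515)/0.1419 = 15.8793
A = e^15.8793 ≈ 7875981 ha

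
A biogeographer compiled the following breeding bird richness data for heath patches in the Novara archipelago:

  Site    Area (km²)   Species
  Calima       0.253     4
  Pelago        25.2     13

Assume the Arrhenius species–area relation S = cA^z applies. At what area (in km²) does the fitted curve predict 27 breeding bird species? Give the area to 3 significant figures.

437 km²

z = ln(13/4) / ln(25.2/0.253) = 1.1787 / 4.6012 = 0.2562
c = 4 / 0.253^0.2562 = 4 / 0.7032 = 5.688
A = (27/5.688)^(1/0.2562) ⇒ ln A = ln(4.747)/0.2562 = 6.0801
A = e^6.0801 ≈ 437.1 km²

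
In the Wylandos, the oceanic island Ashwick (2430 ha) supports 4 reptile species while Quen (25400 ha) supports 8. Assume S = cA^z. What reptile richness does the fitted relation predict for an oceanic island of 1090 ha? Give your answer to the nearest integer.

3

z = ln(8/4) / ln(25400/2430) = 0.6931 / 2.3469 = 0.2954
c = 4 / 2430^0.2954 = 4 / 9.999 = 0.4001
S₃ = 0.4001 × 1090^0.2954 = 0.4001 × 7.891 ≈ 3.157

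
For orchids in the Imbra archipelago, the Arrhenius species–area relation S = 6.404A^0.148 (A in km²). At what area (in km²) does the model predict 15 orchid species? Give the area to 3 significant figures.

15 = 6.404 × A^0.148  ⇒  A^0.148 = 15/6.404 = 2.342
ln A = ln(2.342) / 0.148 = 0.8511 / 0.148 = 5.7509
A = e^5.7509 ≈ 314.5 km²

314 km²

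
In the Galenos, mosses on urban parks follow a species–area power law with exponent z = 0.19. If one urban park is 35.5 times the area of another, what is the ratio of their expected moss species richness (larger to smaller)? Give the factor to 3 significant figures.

S₂/S₁ = (A₂/A₁)^z = 35.5^0.19
ln(S₂/S₁) = 0.19 × ln 35.5 = 0.19 × 3.5695 = 0.6782
S₂/S₁ = e^0.6782 ≈ 1.97

1.97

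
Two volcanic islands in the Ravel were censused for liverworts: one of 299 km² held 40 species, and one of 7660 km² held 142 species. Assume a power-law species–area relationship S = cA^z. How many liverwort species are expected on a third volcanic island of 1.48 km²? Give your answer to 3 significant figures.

z = ln(142/40) / ln(7660/299) = 1.2669 / 3.2433 = 0.3906
c = 40 / 299^0.3906 = 40 / 9.27 = 4.315
S₃ = 4.315 × 1.48^0.3906 = 4.315 × 1.165 ≈ 5.029

5.03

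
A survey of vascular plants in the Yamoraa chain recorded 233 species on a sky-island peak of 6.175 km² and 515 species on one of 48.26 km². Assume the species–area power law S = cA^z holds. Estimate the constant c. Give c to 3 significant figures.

115

z = ln(S₂/S₁) / ln(A₂/A₁) = ln(515/233) / ln(48.26/6.175) = 0.7931 / 2.0561 = 0.3857
c = S₁ / A₁^z = 233 / 6.175^0.3857 = 233 / 2.018 = 115.4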